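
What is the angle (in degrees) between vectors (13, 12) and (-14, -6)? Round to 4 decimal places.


dot = 13*-14 + 12*-6 = -254
|u| = 17.6918, |v| = 15.2315
cos(angle) = -0.9426
angle = 160.4892 degrees

160.4892 degrees


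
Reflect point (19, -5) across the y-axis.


Reflection across y-axis: (x, y) -> (-x, y)
(19, -5) -> (-19, -5)

(-19, -5)


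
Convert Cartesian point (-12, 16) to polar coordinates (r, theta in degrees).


r = sqrt((-12)^2 + 16^2) = 20
theta = atan2(16, -12) = 126.8699 degrees

r = 20, theta = 126.8699 degrees


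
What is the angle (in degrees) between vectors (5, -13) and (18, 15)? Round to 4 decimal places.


dot = 5*18 + -13*15 = -105
|u| = 13.9284, |v| = 23.4307
cos(angle) = -0.3217
angle = 108.7681 degrees

108.7681 degrees


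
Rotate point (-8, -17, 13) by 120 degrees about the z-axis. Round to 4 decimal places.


x' = -8*cos(120) - -17*sin(120) = 18.7224
y' = -8*sin(120) + -17*cos(120) = 1.5718
z' = 13

(18.7224, 1.5718, 13)


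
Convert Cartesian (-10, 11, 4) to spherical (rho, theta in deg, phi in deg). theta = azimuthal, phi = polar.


rho = sqrt((-10)^2 + 11^2 + 4^2) = 15.3948
theta = atan2(11, -10) = 132.2737 deg
phi = acos(4/15.3948) = 74.9401 deg

rho = 15.3948, theta = 132.2737 deg, phi = 74.9401 deg


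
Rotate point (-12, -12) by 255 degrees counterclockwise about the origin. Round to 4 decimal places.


x' = -12*cos(255) - -12*sin(255) = -8.4853
y' = -12*sin(255) + -12*cos(255) = 14.6969

(-8.4853, 14.6969)


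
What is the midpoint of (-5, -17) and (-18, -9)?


Midpoint = ((-5+-18)/2, (-17+-9)/2) = (-11.5, -13)

(-11.5, -13)


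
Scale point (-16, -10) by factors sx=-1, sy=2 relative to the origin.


Scaling: (x*sx, y*sy) = (-16*-1, -10*2) = (16, -20)

(16, -20)


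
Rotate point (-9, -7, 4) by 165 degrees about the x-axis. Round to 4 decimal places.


x' = -9
y' = -7*cos(165) - 4*sin(165) = 5.7262
z' = -7*sin(165) + 4*cos(165) = -5.6754

(-9, 5.7262, -5.6754)


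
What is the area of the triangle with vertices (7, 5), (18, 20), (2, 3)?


Area = |x1(y2-y3) + x2(y3-y1) + x3(y1-y2)| / 2
= |7*(20-3) + 18*(3-5) + 2*(5-20)| / 2
= 26.5

26.5


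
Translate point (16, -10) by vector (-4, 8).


Translation: (x+dx, y+dy) = (16+-4, -10+8) = (12, -2)

(12, -2)


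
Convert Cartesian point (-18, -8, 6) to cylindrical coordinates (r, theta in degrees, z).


r = sqrt((-18)^2 + (-8)^2) = 19.6977
theta = atan2(-8, -18) = 203.9625 deg
z = 6

r = 19.6977, theta = 203.9625 deg, z = 6


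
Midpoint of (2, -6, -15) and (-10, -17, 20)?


Midpoint = ((2+-10)/2, (-6+-17)/2, (-15+20)/2) = (-4, -11.5, 2.5)

(-4, -11.5, 2.5)


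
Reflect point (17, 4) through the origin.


Reflection through origin: (x, y) -> (-x, -y)
(17, 4) -> (-17, -4)

(-17, -4)


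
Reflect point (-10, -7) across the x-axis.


Reflection across x-axis: (x, y) -> (x, -y)
(-10, -7) -> (-10, 7)

(-10, 7)


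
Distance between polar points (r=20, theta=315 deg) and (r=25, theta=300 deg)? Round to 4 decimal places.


d = sqrt(r1^2 + r2^2 - 2*r1*r2*cos(t2-t1))
d = sqrt(20^2 + 25^2 - 2*20*25*cos(300-315)) = 7.686

7.686


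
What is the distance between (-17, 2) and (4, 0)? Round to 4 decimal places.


d = sqrt((4--17)^2 + (0-2)^2) = 21.095

21.095


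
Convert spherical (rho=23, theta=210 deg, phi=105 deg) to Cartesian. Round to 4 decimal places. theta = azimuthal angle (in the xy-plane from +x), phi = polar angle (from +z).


x = 23 * sin(105) * cos(210) = -19.2399
y = 23 * sin(105) * sin(210) = -11.1081
z = 23 * cos(105) = -5.9528

(-19.2399, -11.1081, -5.9528)


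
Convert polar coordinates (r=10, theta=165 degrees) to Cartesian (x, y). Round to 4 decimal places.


x = 10 * cos(165) = -9.6593
y = 10 * sin(165) = 2.5882

(-9.6593, 2.5882)


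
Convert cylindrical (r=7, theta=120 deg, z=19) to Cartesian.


x = 7 * cos(120) = -3.5
y = 7 * sin(120) = 6.0622
z = 19

(-3.5, 6.0622, 19)


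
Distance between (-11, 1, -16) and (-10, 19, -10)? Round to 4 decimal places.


d = sqrt((-10--11)^2 + (19-1)^2 + (-10--16)^2) = 19

19


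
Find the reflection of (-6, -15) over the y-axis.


Reflection across y-axis: (x, y) -> (-x, y)
(-6, -15) -> (6, -15)

(6, -15)


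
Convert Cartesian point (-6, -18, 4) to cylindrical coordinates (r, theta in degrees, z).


r = sqrt((-6)^2 + (-18)^2) = 18.9737
theta = atan2(-18, -6) = 251.5651 deg
z = 4

r = 18.9737, theta = 251.5651 deg, z = 4


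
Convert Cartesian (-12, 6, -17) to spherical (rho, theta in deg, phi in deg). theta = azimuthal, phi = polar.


rho = sqrt((-12)^2 + 6^2 + (-17)^2) = 21.6564
theta = atan2(6, -12) = 153.4349 deg
phi = acos(-17/21.6564) = 141.7195 deg

rho = 21.6564, theta = 153.4349 deg, phi = 141.7195 deg


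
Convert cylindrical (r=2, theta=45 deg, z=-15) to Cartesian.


x = 2 * cos(45) = 1.4142
y = 2 * sin(45) = 1.4142
z = -15

(1.4142, 1.4142, -15)


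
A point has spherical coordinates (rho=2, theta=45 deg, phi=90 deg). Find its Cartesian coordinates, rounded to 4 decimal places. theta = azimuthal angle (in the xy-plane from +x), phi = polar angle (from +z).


x = 2 * sin(90) * cos(45) = 1.4142
y = 2 * sin(90) * sin(45) = 1.4142
z = 2 * cos(90) = 0

(1.4142, 1.4142, 0)


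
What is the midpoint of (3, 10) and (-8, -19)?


Midpoint = ((3+-8)/2, (10+-19)/2) = (-2.5, -4.5)

(-2.5, -4.5)


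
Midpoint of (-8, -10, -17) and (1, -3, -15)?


Midpoint = ((-8+1)/2, (-10+-3)/2, (-17+-15)/2) = (-3.5, -6.5, -16)

(-3.5, -6.5, -16)


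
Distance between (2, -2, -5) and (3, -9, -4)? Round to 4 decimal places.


d = sqrt((3-2)^2 + (-9--2)^2 + (-4--5)^2) = 7.1414

7.1414


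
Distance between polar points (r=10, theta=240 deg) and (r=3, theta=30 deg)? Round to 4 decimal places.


d = sqrt(r1^2 + r2^2 - 2*r1*r2*cos(t2-t1))
d = sqrt(10^2 + 3^2 - 2*10*3*cos(30-240)) = 12.6871

12.6871


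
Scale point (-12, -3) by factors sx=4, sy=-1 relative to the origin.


Scaling: (x*sx, y*sy) = (-12*4, -3*-1) = (-48, 3)

(-48, 3)


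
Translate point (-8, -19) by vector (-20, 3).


Translation: (x+dx, y+dy) = (-8+-20, -19+3) = (-28, -16)

(-28, -16)


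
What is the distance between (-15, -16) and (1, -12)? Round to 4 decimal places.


d = sqrt((1--15)^2 + (-12--16)^2) = 16.4924

16.4924


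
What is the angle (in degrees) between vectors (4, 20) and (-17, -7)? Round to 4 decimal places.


dot = 4*-17 + 20*-7 = -208
|u| = 20.3961, |v| = 18.3848
cos(angle) = -0.5547
angle = 123.6901 degrees

123.6901 degrees


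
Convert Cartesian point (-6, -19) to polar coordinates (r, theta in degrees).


r = sqrt((-6)^2 + (-19)^2) = 19.9249
theta = atan2(-19, -6) = 252.4744 degrees

r = 19.9249, theta = 252.4744 degrees


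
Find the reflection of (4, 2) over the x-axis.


Reflection across x-axis: (x, y) -> (x, -y)
(4, 2) -> (4, -2)

(4, -2)


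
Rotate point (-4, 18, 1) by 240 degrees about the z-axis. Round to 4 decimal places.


x' = -4*cos(240) - 18*sin(240) = 17.5885
y' = -4*sin(240) + 18*cos(240) = -5.5359
z' = 1

(17.5885, -5.5359, 1)


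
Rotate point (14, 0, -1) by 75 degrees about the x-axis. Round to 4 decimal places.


x' = 14
y' = 0*cos(75) - -1*sin(75) = 0.9659
z' = 0*sin(75) + -1*cos(75) = -0.2588

(14, 0.9659, -0.2588)


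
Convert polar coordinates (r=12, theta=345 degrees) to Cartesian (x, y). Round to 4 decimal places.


x = 12 * cos(345) = 11.5911
y = 12 * sin(345) = -3.1058

(11.5911, -3.1058)


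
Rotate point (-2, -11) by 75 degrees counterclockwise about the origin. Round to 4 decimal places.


x' = -2*cos(75) - -11*sin(75) = 10.1075
y' = -2*sin(75) + -11*cos(75) = -4.7789

(10.1075, -4.7789)


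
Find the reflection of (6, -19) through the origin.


Reflection through origin: (x, y) -> (-x, -y)
(6, -19) -> (-6, 19)

(-6, 19)


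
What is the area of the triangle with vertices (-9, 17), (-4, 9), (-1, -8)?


Area = |x1(y2-y3) + x2(y3-y1) + x3(y1-y2)| / 2
= |-9*(9--8) + -4*(-8-17) + -1*(17-9)| / 2
= 30.5

30.5


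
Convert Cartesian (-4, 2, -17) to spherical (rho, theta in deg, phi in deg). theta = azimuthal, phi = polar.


rho = sqrt((-4)^2 + 2^2 + (-17)^2) = 17.5784
theta = atan2(2, -4) = 153.4349 deg
phi = acos(-17/17.5784) = 165.2613 deg

rho = 17.5784, theta = 153.4349 deg, phi = 165.2613 deg


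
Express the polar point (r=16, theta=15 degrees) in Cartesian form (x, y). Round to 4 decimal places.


x = 16 * cos(15) = 15.4548
y = 16 * sin(15) = 4.1411

(15.4548, 4.1411)


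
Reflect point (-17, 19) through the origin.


Reflection through origin: (x, y) -> (-x, -y)
(-17, 19) -> (17, -19)

(17, -19)


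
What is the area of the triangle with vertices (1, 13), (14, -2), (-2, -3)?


Area = |x1(y2-y3) + x2(y3-y1) + x3(y1-y2)| / 2
= |1*(-2--3) + 14*(-3-13) + -2*(13--2)| / 2
= 126.5

126.5


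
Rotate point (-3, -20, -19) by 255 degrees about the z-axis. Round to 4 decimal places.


x' = -3*cos(255) - -20*sin(255) = -18.5421
y' = -3*sin(255) + -20*cos(255) = 8.0742
z' = -19

(-18.5421, 8.0742, -19)


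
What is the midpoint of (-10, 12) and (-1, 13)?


Midpoint = ((-10+-1)/2, (12+13)/2) = (-5.5, 12.5)

(-5.5, 12.5)


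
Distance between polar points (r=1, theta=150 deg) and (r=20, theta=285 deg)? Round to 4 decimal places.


d = sqrt(r1^2 + r2^2 - 2*r1*r2*cos(t2-t1))
d = sqrt(1^2 + 20^2 - 2*1*20*cos(285-150)) = 20.7192

20.7192


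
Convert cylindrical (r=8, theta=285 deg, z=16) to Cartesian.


x = 8 * cos(285) = 2.0706
y = 8 * sin(285) = -7.7274
z = 16

(2.0706, -7.7274, 16)


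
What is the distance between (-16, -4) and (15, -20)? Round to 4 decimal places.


d = sqrt((15--16)^2 + (-20--4)^2) = 34.8855

34.8855


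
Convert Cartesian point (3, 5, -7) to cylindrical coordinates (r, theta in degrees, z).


r = sqrt(3^2 + 5^2) = 5.831
theta = atan2(5, 3) = 59.0362 deg
z = -7

r = 5.831, theta = 59.0362 deg, z = -7


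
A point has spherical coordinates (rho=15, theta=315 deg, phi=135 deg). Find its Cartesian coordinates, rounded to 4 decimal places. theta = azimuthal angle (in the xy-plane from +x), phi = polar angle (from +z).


x = 15 * sin(135) * cos(315) = 7.5
y = 15 * sin(135) * sin(315) = -7.5
z = 15 * cos(135) = -10.6066

(7.5, -7.5, -10.6066)


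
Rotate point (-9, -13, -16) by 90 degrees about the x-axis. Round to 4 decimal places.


x' = -9
y' = -13*cos(90) - -16*sin(90) = 16
z' = -13*sin(90) + -16*cos(90) = -13

(-9, 16, -13)


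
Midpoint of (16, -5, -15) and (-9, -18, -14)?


Midpoint = ((16+-9)/2, (-5+-18)/2, (-15+-14)/2) = (3.5, -11.5, -14.5)

(3.5, -11.5, -14.5)


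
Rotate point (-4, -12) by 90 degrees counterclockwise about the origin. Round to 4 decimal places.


x' = -4*cos(90) - -12*sin(90) = 12
y' = -4*sin(90) + -12*cos(90) = -4

(12, -4)


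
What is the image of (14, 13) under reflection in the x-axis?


Reflection across x-axis: (x, y) -> (x, -y)
(14, 13) -> (14, -13)

(14, -13)


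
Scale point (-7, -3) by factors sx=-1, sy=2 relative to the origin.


Scaling: (x*sx, y*sy) = (-7*-1, -3*2) = (7, -6)

(7, -6)


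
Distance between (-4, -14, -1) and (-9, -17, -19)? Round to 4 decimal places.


d = sqrt((-9--4)^2 + (-17--14)^2 + (-19--1)^2) = 18.9209

18.9209


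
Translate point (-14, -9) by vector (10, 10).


Translation: (x+dx, y+dy) = (-14+10, -9+10) = (-4, 1)

(-4, 1)


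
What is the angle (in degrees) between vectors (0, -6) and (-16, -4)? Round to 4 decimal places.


dot = 0*-16 + -6*-4 = 24
|u| = 6, |v| = 16.4924
cos(angle) = 0.2425
angle = 75.9638 degrees

75.9638 degrees


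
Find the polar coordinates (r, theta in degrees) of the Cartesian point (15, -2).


r = sqrt(15^2 + (-2)^2) = 15.1327
theta = atan2(-2, 15) = 352.4054 degrees

r = 15.1327, theta = 352.4054 degrees


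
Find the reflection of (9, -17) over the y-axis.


Reflection across y-axis: (x, y) -> (-x, y)
(9, -17) -> (-9, -17)

(-9, -17)


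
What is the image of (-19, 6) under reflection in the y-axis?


Reflection across y-axis: (x, y) -> (-x, y)
(-19, 6) -> (19, 6)

(19, 6)


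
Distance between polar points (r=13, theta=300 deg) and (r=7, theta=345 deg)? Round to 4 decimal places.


d = sqrt(r1^2 + r2^2 - 2*r1*r2*cos(t2-t1))
d = sqrt(13^2 + 7^2 - 2*13*7*cos(345-300)) = 9.4502

9.4502


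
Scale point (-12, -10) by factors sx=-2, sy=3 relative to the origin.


Scaling: (x*sx, y*sy) = (-12*-2, -10*3) = (24, -30)

(24, -30)


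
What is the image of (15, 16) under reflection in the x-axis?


Reflection across x-axis: (x, y) -> (x, -y)
(15, 16) -> (15, -16)

(15, -16)


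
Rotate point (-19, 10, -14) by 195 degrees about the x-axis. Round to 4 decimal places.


x' = -19
y' = 10*cos(195) - -14*sin(195) = -13.2827
z' = 10*sin(195) + -14*cos(195) = 10.9348

(-19, -13.2827, 10.9348)


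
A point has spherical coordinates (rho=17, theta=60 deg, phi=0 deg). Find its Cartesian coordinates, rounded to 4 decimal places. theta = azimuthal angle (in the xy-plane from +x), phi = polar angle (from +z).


x = 17 * sin(0) * cos(60) = 0
y = 17 * sin(0) * sin(60) = 0
z = 17 * cos(0) = 17

(0, 0, 17)


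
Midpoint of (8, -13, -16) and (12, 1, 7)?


Midpoint = ((8+12)/2, (-13+1)/2, (-16+7)/2) = (10, -6, -4.5)

(10, -6, -4.5)


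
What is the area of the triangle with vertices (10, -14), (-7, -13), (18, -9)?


Area = |x1(y2-y3) + x2(y3-y1) + x3(y1-y2)| / 2
= |10*(-13--9) + -7*(-9--14) + 18*(-14--13)| / 2
= 46.5

46.5


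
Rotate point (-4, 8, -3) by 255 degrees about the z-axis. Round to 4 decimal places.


x' = -4*cos(255) - 8*sin(255) = 8.7627
y' = -4*sin(255) + 8*cos(255) = 1.7932
z' = -3

(8.7627, 1.7932, -3)


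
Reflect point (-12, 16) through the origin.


Reflection through origin: (x, y) -> (-x, -y)
(-12, 16) -> (12, -16)

(12, -16)


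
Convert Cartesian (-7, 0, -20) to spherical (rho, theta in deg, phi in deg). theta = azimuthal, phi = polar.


rho = sqrt((-7)^2 + 0^2 + (-20)^2) = 21.1896
theta = atan2(0, -7) = 180 deg
phi = acos(-20/21.1896) = 160.71 deg

rho = 21.1896, theta = 180 deg, phi = 160.71 deg


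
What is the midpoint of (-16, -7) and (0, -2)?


Midpoint = ((-16+0)/2, (-7+-2)/2) = (-8, -4.5)

(-8, -4.5)


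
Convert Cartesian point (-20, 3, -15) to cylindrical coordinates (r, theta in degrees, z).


r = sqrt((-20)^2 + 3^2) = 20.2237
theta = atan2(3, -20) = 171.4692 deg
z = -15

r = 20.2237, theta = 171.4692 deg, z = -15


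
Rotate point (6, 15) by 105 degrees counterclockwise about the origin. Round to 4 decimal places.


x' = 6*cos(105) - 15*sin(105) = -16.0418
y' = 6*sin(105) + 15*cos(105) = 1.9133

(-16.0418, 1.9133)


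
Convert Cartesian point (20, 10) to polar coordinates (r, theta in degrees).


r = sqrt(20^2 + 10^2) = 22.3607
theta = atan2(10, 20) = 26.5651 degrees

r = 22.3607, theta = 26.5651 degrees


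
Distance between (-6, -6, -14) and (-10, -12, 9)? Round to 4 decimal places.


d = sqrt((-10--6)^2 + (-12--6)^2 + (9--14)^2) = 24.1039

24.1039


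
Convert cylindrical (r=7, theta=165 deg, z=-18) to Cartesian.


x = 7 * cos(165) = -6.7615
y = 7 * sin(165) = 1.8117
z = -18

(-6.7615, 1.8117, -18)


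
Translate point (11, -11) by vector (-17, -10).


Translation: (x+dx, y+dy) = (11+-17, -11+-10) = (-6, -21)

(-6, -21)


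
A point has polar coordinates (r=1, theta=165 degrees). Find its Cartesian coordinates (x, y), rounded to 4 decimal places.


x = 1 * cos(165) = -0.9659
y = 1 * sin(165) = 0.2588

(-0.9659, 0.2588)


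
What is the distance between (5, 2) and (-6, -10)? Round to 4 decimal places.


d = sqrt((-6-5)^2 + (-10-2)^2) = 16.2788

16.2788


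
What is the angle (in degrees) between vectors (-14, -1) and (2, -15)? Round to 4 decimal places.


dot = -14*2 + -1*-15 = -13
|u| = 14.0357, |v| = 15.1327
cos(angle) = -0.0612
angle = 93.509 degrees

93.509 degrees


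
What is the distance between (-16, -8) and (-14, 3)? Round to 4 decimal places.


d = sqrt((-14--16)^2 + (3--8)^2) = 11.1803

11.1803


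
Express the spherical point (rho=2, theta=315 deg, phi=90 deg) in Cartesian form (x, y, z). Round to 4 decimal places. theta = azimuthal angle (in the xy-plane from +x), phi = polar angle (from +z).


x = 2 * sin(90) * cos(315) = 1.4142
y = 2 * sin(90) * sin(315) = -1.4142
z = 2 * cos(90) = 0

(1.4142, -1.4142, 0)


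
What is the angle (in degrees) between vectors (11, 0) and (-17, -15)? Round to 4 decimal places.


dot = 11*-17 + 0*-15 = -187
|u| = 11, |v| = 22.6716
cos(angle) = -0.7498
angle = 138.5763 degrees

138.5763 degrees


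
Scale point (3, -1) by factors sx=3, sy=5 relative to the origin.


Scaling: (x*sx, y*sy) = (3*3, -1*5) = (9, -5)

(9, -5)


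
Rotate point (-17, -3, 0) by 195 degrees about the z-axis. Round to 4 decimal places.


x' = -17*cos(195) - -3*sin(195) = 15.6443
y' = -17*sin(195) + -3*cos(195) = 7.2977
z' = 0

(15.6443, 7.2977, 0)


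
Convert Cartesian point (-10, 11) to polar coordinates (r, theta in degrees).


r = sqrt((-10)^2 + 11^2) = 14.8661
theta = atan2(11, -10) = 132.2737 degrees

r = 14.8661, theta = 132.2737 degrees


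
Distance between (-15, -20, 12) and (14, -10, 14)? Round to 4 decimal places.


d = sqrt((14--15)^2 + (-10--20)^2 + (14-12)^2) = 30.7409

30.7409


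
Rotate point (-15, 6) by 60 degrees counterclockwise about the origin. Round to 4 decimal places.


x' = -15*cos(60) - 6*sin(60) = -12.6962
y' = -15*sin(60) + 6*cos(60) = -9.9904

(-12.6962, -9.9904)


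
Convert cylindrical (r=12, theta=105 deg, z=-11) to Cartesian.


x = 12 * cos(105) = -3.1058
y = 12 * sin(105) = 11.5911
z = -11

(-3.1058, 11.5911, -11)


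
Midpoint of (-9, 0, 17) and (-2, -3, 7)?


Midpoint = ((-9+-2)/2, (0+-3)/2, (17+7)/2) = (-5.5, -1.5, 12)

(-5.5, -1.5, 12)


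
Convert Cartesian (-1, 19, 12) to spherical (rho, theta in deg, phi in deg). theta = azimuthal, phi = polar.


rho = sqrt((-1)^2 + 19^2 + 12^2) = 22.4944
theta = atan2(19, -1) = 93.0128 deg
phi = acos(12/22.4944) = 57.7601 deg

rho = 22.4944, theta = 93.0128 deg, phi = 57.7601 deg


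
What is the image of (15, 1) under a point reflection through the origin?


Reflection through origin: (x, y) -> (-x, -y)
(15, 1) -> (-15, -1)

(-15, -1)


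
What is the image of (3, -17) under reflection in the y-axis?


Reflection across y-axis: (x, y) -> (-x, y)
(3, -17) -> (-3, -17)

(-3, -17)


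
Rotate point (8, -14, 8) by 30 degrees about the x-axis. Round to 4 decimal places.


x' = 8
y' = -14*cos(30) - 8*sin(30) = -16.1244
z' = -14*sin(30) + 8*cos(30) = -0.0718

(8, -16.1244, -0.0718)


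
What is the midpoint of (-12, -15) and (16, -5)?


Midpoint = ((-12+16)/2, (-15+-5)/2) = (2, -10)

(2, -10)


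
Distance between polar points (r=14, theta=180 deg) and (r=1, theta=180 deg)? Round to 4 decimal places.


d = sqrt(r1^2 + r2^2 - 2*r1*r2*cos(t2-t1))
d = sqrt(14^2 + 1^2 - 2*14*1*cos(180-180)) = 13

13


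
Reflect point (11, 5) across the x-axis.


Reflection across x-axis: (x, y) -> (x, -y)
(11, 5) -> (11, -5)

(11, -5)


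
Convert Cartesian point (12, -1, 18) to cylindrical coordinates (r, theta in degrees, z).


r = sqrt(12^2 + (-1)^2) = 12.0416
theta = atan2(-1, 12) = 355.2364 deg
z = 18

r = 12.0416, theta = 355.2364 deg, z = 18


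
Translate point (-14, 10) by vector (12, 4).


Translation: (x+dx, y+dy) = (-14+12, 10+4) = (-2, 14)

(-2, 14)


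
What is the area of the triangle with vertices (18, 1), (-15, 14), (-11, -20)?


Area = |x1(y2-y3) + x2(y3-y1) + x3(y1-y2)| / 2
= |18*(14--20) + -15*(-20-1) + -11*(1-14)| / 2
= 535

535


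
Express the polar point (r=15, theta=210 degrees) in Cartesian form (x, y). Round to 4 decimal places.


x = 15 * cos(210) = -12.9904
y = 15 * sin(210) = -7.5

(-12.9904, -7.5)


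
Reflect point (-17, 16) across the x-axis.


Reflection across x-axis: (x, y) -> (x, -y)
(-17, 16) -> (-17, -16)

(-17, -16)


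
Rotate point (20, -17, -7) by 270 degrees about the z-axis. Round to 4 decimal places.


x' = 20*cos(270) - -17*sin(270) = -17
y' = 20*sin(270) + -17*cos(270) = -20
z' = -7

(-17, -20, -7)


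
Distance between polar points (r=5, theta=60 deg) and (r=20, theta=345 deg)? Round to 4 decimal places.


d = sqrt(r1^2 + r2^2 - 2*r1*r2*cos(t2-t1))
d = sqrt(5^2 + 20^2 - 2*5*20*cos(345-60)) = 19.3193

19.3193


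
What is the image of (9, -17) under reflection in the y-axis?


Reflection across y-axis: (x, y) -> (-x, y)
(9, -17) -> (-9, -17)

(-9, -17)


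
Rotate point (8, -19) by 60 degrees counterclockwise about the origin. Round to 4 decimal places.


x' = 8*cos(60) - -19*sin(60) = 20.4545
y' = 8*sin(60) + -19*cos(60) = -2.5718

(20.4545, -2.5718)


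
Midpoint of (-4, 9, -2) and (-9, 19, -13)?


Midpoint = ((-4+-9)/2, (9+19)/2, (-2+-13)/2) = (-6.5, 14, -7.5)

(-6.5, 14, -7.5)


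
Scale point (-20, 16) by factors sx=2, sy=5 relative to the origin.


Scaling: (x*sx, y*sy) = (-20*2, 16*5) = (-40, 80)

(-40, 80)


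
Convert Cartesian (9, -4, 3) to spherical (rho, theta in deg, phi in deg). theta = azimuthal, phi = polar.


rho = sqrt(9^2 + (-4)^2 + 3^2) = 10.2956
theta = atan2(-4, 9) = 336.0375 deg
phi = acos(3/10.2956) = 73.0591 deg

rho = 10.2956, theta = 336.0375 deg, phi = 73.0591 deg


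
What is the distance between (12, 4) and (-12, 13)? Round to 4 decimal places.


d = sqrt((-12-12)^2 + (13-4)^2) = 25.632

25.632


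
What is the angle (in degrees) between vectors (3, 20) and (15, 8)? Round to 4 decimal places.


dot = 3*15 + 20*8 = 205
|u| = 20.2237, |v| = 17
cos(angle) = 0.5963
angle = 53.3967 degrees

53.3967 degrees


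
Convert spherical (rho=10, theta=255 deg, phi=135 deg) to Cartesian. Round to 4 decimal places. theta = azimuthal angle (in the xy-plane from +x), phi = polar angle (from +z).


x = 10 * sin(135) * cos(255) = -1.8301
y = 10 * sin(135) * sin(255) = -6.8301
z = 10 * cos(135) = -7.0711

(-1.8301, -6.8301, -7.0711)


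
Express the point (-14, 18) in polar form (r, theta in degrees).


r = sqrt((-14)^2 + 18^2) = 22.8035
theta = atan2(18, -14) = 127.875 degrees

r = 22.8035, theta = 127.875 degrees


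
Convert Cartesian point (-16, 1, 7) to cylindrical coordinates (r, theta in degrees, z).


r = sqrt((-16)^2 + 1^2) = 16.0312
theta = atan2(1, -16) = 176.4237 deg
z = 7

r = 16.0312, theta = 176.4237 deg, z = 7


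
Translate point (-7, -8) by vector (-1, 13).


Translation: (x+dx, y+dy) = (-7+-1, -8+13) = (-8, 5)

(-8, 5)


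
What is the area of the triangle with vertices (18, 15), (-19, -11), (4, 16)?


Area = |x1(y2-y3) + x2(y3-y1) + x3(y1-y2)| / 2
= |18*(-11-16) + -19*(16-15) + 4*(15--11)| / 2
= 200.5

200.5


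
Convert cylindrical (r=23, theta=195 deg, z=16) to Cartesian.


x = 23 * cos(195) = -22.2163
y = 23 * sin(195) = -5.9528
z = 16

(-22.2163, -5.9528, 16)


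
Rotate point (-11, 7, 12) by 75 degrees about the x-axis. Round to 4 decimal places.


x' = -11
y' = 7*cos(75) - 12*sin(75) = -9.7794
z' = 7*sin(75) + 12*cos(75) = 9.8673

(-11, -9.7794, 9.8673)


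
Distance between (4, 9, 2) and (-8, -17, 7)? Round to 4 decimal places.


d = sqrt((-8-4)^2 + (-17-9)^2 + (7-2)^2) = 29.0689

29.0689


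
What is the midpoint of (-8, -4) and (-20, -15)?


Midpoint = ((-8+-20)/2, (-4+-15)/2) = (-14, -9.5)

(-14, -9.5)


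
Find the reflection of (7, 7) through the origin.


Reflection through origin: (x, y) -> (-x, -y)
(7, 7) -> (-7, -7)

(-7, -7)


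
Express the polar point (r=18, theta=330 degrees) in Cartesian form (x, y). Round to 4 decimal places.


x = 18 * cos(330) = 15.5885
y = 18 * sin(330) = -9

(15.5885, -9)


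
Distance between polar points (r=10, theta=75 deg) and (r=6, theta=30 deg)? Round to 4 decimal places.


d = sqrt(r1^2 + r2^2 - 2*r1*r2*cos(t2-t1))
d = sqrt(10^2 + 6^2 - 2*10*6*cos(30-75)) = 7.1517

7.1517


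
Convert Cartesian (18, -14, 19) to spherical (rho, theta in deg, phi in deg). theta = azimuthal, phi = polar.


rho = sqrt(18^2 + (-14)^2 + 19^2) = 29.6816
theta = atan2(-14, 18) = 322.125 deg
phi = acos(19/29.6816) = 50.1988 deg

rho = 29.6816, theta = 322.125 deg, phi = 50.1988 deg


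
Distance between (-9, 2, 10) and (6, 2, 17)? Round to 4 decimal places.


d = sqrt((6--9)^2 + (2-2)^2 + (17-10)^2) = 16.5529

16.5529


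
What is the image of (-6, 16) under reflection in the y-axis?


Reflection across y-axis: (x, y) -> (-x, y)
(-6, 16) -> (6, 16)

(6, 16)


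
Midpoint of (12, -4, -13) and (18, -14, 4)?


Midpoint = ((12+18)/2, (-4+-14)/2, (-13+4)/2) = (15, -9, -4.5)

(15, -9, -4.5)


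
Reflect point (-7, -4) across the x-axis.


Reflection across x-axis: (x, y) -> (x, -y)
(-7, -4) -> (-7, 4)

(-7, 4)


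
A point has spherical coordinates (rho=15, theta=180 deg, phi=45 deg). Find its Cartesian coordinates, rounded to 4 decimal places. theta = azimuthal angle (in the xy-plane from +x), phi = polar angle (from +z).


x = 15 * sin(45) * cos(180) = -10.6066
y = 15 * sin(45) * sin(180) = 0
z = 15 * cos(45) = 10.6066

(-10.6066, 0, 10.6066)


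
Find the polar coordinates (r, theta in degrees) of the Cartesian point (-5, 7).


r = sqrt((-5)^2 + 7^2) = 8.6023
theta = atan2(7, -5) = 125.5377 degrees

r = 8.6023, theta = 125.5377 degrees


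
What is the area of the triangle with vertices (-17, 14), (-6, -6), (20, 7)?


Area = |x1(y2-y3) + x2(y3-y1) + x3(y1-y2)| / 2
= |-17*(-6-7) + -6*(7-14) + 20*(14--6)| / 2
= 331.5

331.5


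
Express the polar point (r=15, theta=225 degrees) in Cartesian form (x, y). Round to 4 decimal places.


x = 15 * cos(225) = -10.6066
y = 15 * sin(225) = -10.6066

(-10.6066, -10.6066)


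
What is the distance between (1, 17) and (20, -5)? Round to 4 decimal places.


d = sqrt((20-1)^2 + (-5-17)^2) = 29.0689

29.0689


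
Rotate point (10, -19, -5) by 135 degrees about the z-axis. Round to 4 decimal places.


x' = 10*cos(135) - -19*sin(135) = 6.364
y' = 10*sin(135) + -19*cos(135) = 20.5061
z' = -5

(6.364, 20.5061, -5)


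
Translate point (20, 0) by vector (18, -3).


Translation: (x+dx, y+dy) = (20+18, 0+-3) = (38, -3)

(38, -3)


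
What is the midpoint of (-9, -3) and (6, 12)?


Midpoint = ((-9+6)/2, (-3+12)/2) = (-1.5, 4.5)

(-1.5, 4.5)


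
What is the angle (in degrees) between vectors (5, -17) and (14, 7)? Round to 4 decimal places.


dot = 5*14 + -17*7 = -49
|u| = 17.72, |v| = 15.6525
cos(angle) = -0.1767
angle = 100.1755 degrees

100.1755 degrees


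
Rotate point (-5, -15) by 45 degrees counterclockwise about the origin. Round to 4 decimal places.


x' = -5*cos(45) - -15*sin(45) = 7.0711
y' = -5*sin(45) + -15*cos(45) = -14.1421

(7.0711, -14.1421)


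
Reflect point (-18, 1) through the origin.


Reflection through origin: (x, y) -> (-x, -y)
(-18, 1) -> (18, -1)

(18, -1)


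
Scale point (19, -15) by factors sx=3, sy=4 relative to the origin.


Scaling: (x*sx, y*sy) = (19*3, -15*4) = (57, -60)

(57, -60)


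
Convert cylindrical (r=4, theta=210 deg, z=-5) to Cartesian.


x = 4 * cos(210) = -3.4641
y = 4 * sin(210) = -2
z = -5

(-3.4641, -2, -5)


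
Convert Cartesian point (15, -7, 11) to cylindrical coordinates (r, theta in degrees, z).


r = sqrt(15^2 + (-7)^2) = 16.5529
theta = atan2(-7, 15) = 334.9831 deg
z = 11

r = 16.5529, theta = 334.9831 deg, z = 11


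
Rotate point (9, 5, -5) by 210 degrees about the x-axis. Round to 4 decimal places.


x' = 9
y' = 5*cos(210) - -5*sin(210) = -6.8301
z' = 5*sin(210) + -5*cos(210) = 1.8301

(9, -6.8301, 1.8301)


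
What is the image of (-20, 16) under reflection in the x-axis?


Reflection across x-axis: (x, y) -> (x, -y)
(-20, 16) -> (-20, -16)

(-20, -16)


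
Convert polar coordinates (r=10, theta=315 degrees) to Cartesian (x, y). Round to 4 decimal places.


x = 10 * cos(315) = 7.0711
y = 10 * sin(315) = -7.0711

(7.0711, -7.0711)


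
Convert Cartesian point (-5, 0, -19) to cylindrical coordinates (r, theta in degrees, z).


r = sqrt((-5)^2 + 0^2) = 5
theta = atan2(0, -5) = 180 deg
z = -19

r = 5, theta = 180 deg, z = -19


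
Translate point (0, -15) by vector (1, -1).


Translation: (x+dx, y+dy) = (0+1, -15+-1) = (1, -16)

(1, -16)


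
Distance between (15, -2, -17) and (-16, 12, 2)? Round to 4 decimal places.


d = sqrt((-16-15)^2 + (12--2)^2 + (2--17)^2) = 38.9615

38.9615


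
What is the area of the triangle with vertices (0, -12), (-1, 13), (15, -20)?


Area = |x1(y2-y3) + x2(y3-y1) + x3(y1-y2)| / 2
= |0*(13--20) + -1*(-20--12) + 15*(-12-13)| / 2
= 183.5

183.5


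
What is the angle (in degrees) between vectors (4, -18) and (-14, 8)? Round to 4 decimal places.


dot = 4*-14 + -18*8 = -200
|u| = 18.4391, |v| = 16.1245
cos(angle) = -0.6727
angle = 132.2737 degrees

132.2737 degrees


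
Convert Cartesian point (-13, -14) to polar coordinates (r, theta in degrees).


r = sqrt((-13)^2 + (-14)^2) = 19.105
theta = atan2(-14, -13) = 227.1211 degrees

r = 19.105, theta = 227.1211 degrees


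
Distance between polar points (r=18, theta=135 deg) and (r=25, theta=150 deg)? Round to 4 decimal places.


d = sqrt(r1^2 + r2^2 - 2*r1*r2*cos(t2-t1))
d = sqrt(18^2 + 25^2 - 2*18*25*cos(150-135)) = 8.9256

8.9256


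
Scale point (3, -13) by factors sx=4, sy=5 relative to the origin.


Scaling: (x*sx, y*sy) = (3*4, -13*5) = (12, -65)

(12, -65)


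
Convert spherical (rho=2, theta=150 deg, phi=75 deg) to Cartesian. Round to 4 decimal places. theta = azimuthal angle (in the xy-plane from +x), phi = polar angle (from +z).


x = 2 * sin(75) * cos(150) = -1.673
y = 2 * sin(75) * sin(150) = 0.9659
z = 2 * cos(75) = 0.5176

(-1.673, 0.9659, 0.5176)


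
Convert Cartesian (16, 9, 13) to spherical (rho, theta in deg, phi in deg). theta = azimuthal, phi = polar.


rho = sqrt(16^2 + 9^2 + 13^2) = 22.4944
theta = atan2(9, 16) = 29.3578 deg
phi = acos(13/22.4944) = 54.6956 deg

rho = 22.4944, theta = 29.3578 deg, phi = 54.6956 deg


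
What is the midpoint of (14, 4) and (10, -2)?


Midpoint = ((14+10)/2, (4+-2)/2) = (12, 1)

(12, 1)


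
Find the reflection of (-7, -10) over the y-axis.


Reflection across y-axis: (x, y) -> (-x, y)
(-7, -10) -> (7, -10)

(7, -10)


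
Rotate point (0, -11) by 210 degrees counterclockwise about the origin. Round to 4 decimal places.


x' = 0*cos(210) - -11*sin(210) = -5.5
y' = 0*sin(210) + -11*cos(210) = 9.5263

(-5.5, 9.5263)


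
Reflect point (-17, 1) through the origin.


Reflection through origin: (x, y) -> (-x, -y)
(-17, 1) -> (17, -1)

(17, -1)


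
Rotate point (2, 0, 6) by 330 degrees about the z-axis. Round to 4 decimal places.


x' = 2*cos(330) - 0*sin(330) = 1.7321
y' = 2*sin(330) + 0*cos(330) = -1
z' = 6

(1.7321, -1, 6)


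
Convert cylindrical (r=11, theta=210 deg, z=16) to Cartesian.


x = 11 * cos(210) = -9.5263
y = 11 * sin(210) = -5.5
z = 16

(-9.5263, -5.5, 16)


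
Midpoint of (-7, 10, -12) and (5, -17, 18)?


Midpoint = ((-7+5)/2, (10+-17)/2, (-12+18)/2) = (-1, -3.5, 3)

(-1, -3.5, 3)


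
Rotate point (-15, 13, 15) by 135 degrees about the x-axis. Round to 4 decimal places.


x' = -15
y' = 13*cos(135) - 15*sin(135) = -19.799
z' = 13*sin(135) + 15*cos(135) = -1.4142

(-15, -19.799, -1.4142)


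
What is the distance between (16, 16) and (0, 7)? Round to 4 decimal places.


d = sqrt((0-16)^2 + (7-16)^2) = 18.3576

18.3576


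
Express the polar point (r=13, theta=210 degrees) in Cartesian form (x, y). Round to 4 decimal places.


x = 13 * cos(210) = -11.2583
y = 13 * sin(210) = -6.5

(-11.2583, -6.5)


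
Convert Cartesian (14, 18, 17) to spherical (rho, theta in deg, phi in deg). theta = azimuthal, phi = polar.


rho = sqrt(14^2 + 18^2 + 17^2) = 28.4429
theta = atan2(18, 14) = 52.125 deg
phi = acos(17/28.4429) = 53.2955 deg

rho = 28.4429, theta = 52.125 deg, phi = 53.2955 deg


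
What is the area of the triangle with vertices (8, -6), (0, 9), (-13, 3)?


Area = |x1(y2-y3) + x2(y3-y1) + x3(y1-y2)| / 2
= |8*(9-3) + 0*(3--6) + -13*(-6-9)| / 2
= 121.5

121.5


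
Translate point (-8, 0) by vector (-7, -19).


Translation: (x+dx, y+dy) = (-8+-7, 0+-19) = (-15, -19)

(-15, -19)


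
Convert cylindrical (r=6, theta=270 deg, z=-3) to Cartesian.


x = 6 * cos(270) = 0
y = 6 * sin(270) = -6
z = -3

(0, -6, -3)


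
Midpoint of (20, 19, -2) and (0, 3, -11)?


Midpoint = ((20+0)/2, (19+3)/2, (-2+-11)/2) = (10, 11, -6.5)

(10, 11, -6.5)


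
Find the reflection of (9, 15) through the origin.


Reflection through origin: (x, y) -> (-x, -y)
(9, 15) -> (-9, -15)

(-9, -15)


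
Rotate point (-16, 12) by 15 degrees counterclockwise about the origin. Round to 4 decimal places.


x' = -16*cos(15) - 12*sin(15) = -18.5606
y' = -16*sin(15) + 12*cos(15) = 7.45

(-18.5606, 7.45)


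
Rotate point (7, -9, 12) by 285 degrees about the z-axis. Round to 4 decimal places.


x' = 7*cos(285) - -9*sin(285) = -6.8816
y' = 7*sin(285) + -9*cos(285) = -9.0909
z' = 12

(-6.8816, -9.0909, 12)


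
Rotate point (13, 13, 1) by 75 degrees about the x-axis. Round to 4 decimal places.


x' = 13
y' = 13*cos(75) - 1*sin(75) = 2.3987
z' = 13*sin(75) + 1*cos(75) = 12.8159

(13, 2.3987, 12.8159)


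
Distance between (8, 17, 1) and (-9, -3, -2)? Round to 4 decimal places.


d = sqrt((-9-8)^2 + (-3-17)^2 + (-2-1)^2) = 26.4197

26.4197


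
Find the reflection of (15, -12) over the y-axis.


Reflection across y-axis: (x, y) -> (-x, y)
(15, -12) -> (-15, -12)

(-15, -12)


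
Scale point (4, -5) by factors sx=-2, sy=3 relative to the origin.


Scaling: (x*sx, y*sy) = (4*-2, -5*3) = (-8, -15)

(-8, -15)


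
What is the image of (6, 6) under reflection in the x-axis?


Reflection across x-axis: (x, y) -> (x, -y)
(6, 6) -> (6, -6)

(6, -6)


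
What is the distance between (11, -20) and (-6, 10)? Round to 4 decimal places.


d = sqrt((-6-11)^2 + (10--20)^2) = 34.4819

34.4819


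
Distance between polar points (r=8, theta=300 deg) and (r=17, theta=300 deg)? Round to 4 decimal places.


d = sqrt(r1^2 + r2^2 - 2*r1*r2*cos(t2-t1))
d = sqrt(8^2 + 17^2 - 2*8*17*cos(300-300)) = 9

9


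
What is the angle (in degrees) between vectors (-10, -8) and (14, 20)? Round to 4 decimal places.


dot = -10*14 + -8*20 = -300
|u| = 12.8062, |v| = 24.4131
cos(angle) = -0.9596
angle = 163.6518 degrees

163.6518 degrees


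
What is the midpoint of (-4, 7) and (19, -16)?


Midpoint = ((-4+19)/2, (7+-16)/2) = (7.5, -4.5)

(7.5, -4.5)


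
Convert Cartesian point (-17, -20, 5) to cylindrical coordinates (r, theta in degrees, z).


r = sqrt((-17)^2 + (-20)^2) = 26.2488
theta = atan2(-20, -17) = 229.6355 deg
z = 5

r = 26.2488, theta = 229.6355 deg, z = 5


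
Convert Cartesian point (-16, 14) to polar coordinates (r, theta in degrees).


r = sqrt((-16)^2 + 14^2) = 21.2603
theta = atan2(14, -16) = 138.8141 degrees

r = 21.2603, theta = 138.8141 degrees


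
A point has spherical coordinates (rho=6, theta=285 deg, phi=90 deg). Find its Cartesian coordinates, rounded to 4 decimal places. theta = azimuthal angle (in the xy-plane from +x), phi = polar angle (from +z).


x = 6 * sin(90) * cos(285) = 1.5529
y = 6 * sin(90) * sin(285) = -5.7956
z = 6 * cos(90) = 0

(1.5529, -5.7956, 0)


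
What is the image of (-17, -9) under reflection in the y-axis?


Reflection across y-axis: (x, y) -> (-x, y)
(-17, -9) -> (17, -9)

(17, -9)


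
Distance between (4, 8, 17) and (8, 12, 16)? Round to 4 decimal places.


d = sqrt((8-4)^2 + (12-8)^2 + (16-17)^2) = 5.7446

5.7446


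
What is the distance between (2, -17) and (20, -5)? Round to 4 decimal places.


d = sqrt((20-2)^2 + (-5--17)^2) = 21.6333

21.6333


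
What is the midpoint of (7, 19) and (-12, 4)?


Midpoint = ((7+-12)/2, (19+4)/2) = (-2.5, 11.5)

(-2.5, 11.5)


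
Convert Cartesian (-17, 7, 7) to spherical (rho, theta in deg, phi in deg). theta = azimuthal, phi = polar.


rho = sqrt((-17)^2 + 7^2 + 7^2) = 19.6723
theta = atan2(7, -17) = 157.6199 deg
phi = acos(7/19.6723) = 69.1557 deg

rho = 19.6723, theta = 157.6199 deg, phi = 69.1557 deg


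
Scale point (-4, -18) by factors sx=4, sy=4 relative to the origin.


Scaling: (x*sx, y*sy) = (-4*4, -18*4) = (-16, -72)

(-16, -72)


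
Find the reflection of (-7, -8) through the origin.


Reflection through origin: (x, y) -> (-x, -y)
(-7, -8) -> (7, 8)

(7, 8)


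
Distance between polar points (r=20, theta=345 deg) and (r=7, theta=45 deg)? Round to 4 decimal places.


d = sqrt(r1^2 + r2^2 - 2*r1*r2*cos(t2-t1))
d = sqrt(20^2 + 7^2 - 2*20*7*cos(45-345)) = 17.5784

17.5784


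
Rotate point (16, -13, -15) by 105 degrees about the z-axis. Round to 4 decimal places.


x' = 16*cos(105) - -13*sin(105) = 8.4159
y' = 16*sin(105) + -13*cos(105) = 18.8195
z' = -15

(8.4159, 18.8195, -15)


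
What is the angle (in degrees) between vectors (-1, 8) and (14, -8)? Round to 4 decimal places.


dot = -1*14 + 8*-8 = -78
|u| = 8.0623, |v| = 16.1245
cos(angle) = -0.6
angle = 126.8699 degrees

126.8699 degrees


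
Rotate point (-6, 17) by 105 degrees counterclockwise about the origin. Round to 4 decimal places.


x' = -6*cos(105) - 17*sin(105) = -14.8678
y' = -6*sin(105) + 17*cos(105) = -10.1955

(-14.8678, -10.1955)


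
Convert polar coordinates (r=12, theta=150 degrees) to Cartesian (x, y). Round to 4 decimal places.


x = 12 * cos(150) = -10.3923
y = 12 * sin(150) = 6

(-10.3923, 6)


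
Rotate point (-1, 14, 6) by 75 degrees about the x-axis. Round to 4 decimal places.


x' = -1
y' = 14*cos(75) - 6*sin(75) = -2.1721
z' = 14*sin(75) + 6*cos(75) = 15.0759

(-1, -2.1721, 15.0759)


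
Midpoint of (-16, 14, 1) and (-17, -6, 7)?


Midpoint = ((-16+-17)/2, (14+-6)/2, (1+7)/2) = (-16.5, 4, 4)

(-16.5, 4, 4)


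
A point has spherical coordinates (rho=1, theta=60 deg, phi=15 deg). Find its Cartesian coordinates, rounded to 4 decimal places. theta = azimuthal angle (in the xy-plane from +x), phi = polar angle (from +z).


x = 1 * sin(15) * cos(60) = 0.1294
y = 1 * sin(15) * sin(60) = 0.2241
z = 1 * cos(15) = 0.9659

(0.1294, 0.2241, 0.9659)


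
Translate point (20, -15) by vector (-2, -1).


Translation: (x+dx, y+dy) = (20+-2, -15+-1) = (18, -16)

(18, -16)


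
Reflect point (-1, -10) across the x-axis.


Reflection across x-axis: (x, y) -> (x, -y)
(-1, -10) -> (-1, 10)

(-1, 10)


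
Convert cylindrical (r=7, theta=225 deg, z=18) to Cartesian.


x = 7 * cos(225) = -4.9497
y = 7 * sin(225) = -4.9497
z = 18

(-4.9497, -4.9497, 18)


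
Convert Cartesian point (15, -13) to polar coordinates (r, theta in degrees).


r = sqrt(15^2 + (-13)^2) = 19.8494
theta = atan2(-13, 15) = 319.0856 degrees

r = 19.8494, theta = 319.0856 degrees


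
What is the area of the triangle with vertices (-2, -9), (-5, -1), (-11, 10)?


Area = |x1(y2-y3) + x2(y3-y1) + x3(y1-y2)| / 2
= |-2*(-1-10) + -5*(10--9) + -11*(-9--1)| / 2
= 7.5

7.5


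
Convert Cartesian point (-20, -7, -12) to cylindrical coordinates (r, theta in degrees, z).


r = sqrt((-20)^2 + (-7)^2) = 21.1896
theta = atan2(-7, -20) = 199.29 deg
z = -12

r = 21.1896, theta = 199.29 deg, z = -12


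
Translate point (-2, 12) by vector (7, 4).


Translation: (x+dx, y+dy) = (-2+7, 12+4) = (5, 16)

(5, 16)


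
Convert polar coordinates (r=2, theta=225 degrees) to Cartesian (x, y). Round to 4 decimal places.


x = 2 * cos(225) = -1.4142
y = 2 * sin(225) = -1.4142

(-1.4142, -1.4142)
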